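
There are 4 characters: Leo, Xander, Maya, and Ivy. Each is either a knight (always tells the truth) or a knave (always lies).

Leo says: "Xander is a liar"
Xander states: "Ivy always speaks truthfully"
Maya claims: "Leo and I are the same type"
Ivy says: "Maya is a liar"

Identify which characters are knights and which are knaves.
Leo is a knight.
Xander is a knave.
Maya is a knight.
Ivy is a knave.

Verification:
- Leo (knight) says "Xander is a liar" - this is TRUE because Xander is a knave.
- Xander (knave) says "Ivy always speaks truthfully" - this is FALSE (a lie) because Ivy is a knave.
- Maya (knight) says "Leo and I are the same type" - this is TRUE because Maya is a knight and Leo is a knight.
- Ivy (knave) says "Maya is a liar" - this is FALSE (a lie) because Maya is a knight.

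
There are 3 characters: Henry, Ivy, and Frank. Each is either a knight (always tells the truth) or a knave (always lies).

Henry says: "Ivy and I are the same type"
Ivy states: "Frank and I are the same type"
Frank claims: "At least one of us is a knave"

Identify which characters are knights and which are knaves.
Henry is a knave.
Ivy is a knight.
Frank is a knight.

Verification:
- Henry (knave) says "Ivy and I are the same type" - this is FALSE (a lie) because Henry is a knave and Ivy is a knight.
- Ivy (knight) says "Frank and I are the same type" - this is TRUE because Ivy is a knight and Frank is a knight.
- Frank (knight) says "At least one of us is a knave" - this is TRUE because Henry is a knave.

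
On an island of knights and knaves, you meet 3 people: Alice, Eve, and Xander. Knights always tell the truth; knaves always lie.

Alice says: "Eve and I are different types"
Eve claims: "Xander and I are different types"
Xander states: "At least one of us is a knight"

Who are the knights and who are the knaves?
Alice is a knave.
Eve is a knave.
Xander is a knave.

Verification:
- Alice (knave) says "Eve and I are different types" - this is FALSE (a lie) because Alice is a knave and Eve is a knave.
- Eve (knave) says "Xander and I are different types" - this is FALSE (a lie) because Eve is a knave and Xander is a knave.
- Xander (knave) says "At least one of us is a knight" - this is FALSE (a lie) because no one is a knight.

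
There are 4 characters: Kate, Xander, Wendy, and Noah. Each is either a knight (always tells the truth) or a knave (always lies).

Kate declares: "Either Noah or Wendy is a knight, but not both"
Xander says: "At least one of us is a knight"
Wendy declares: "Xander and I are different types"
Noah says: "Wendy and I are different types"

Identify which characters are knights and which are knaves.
Kate is a knave.
Xander is a knave.
Wendy is a knave.
Noah is a knave.

Verification:
- Kate (knave) says "Either Noah or Wendy is a knight, but not both" - this is FALSE (a lie) because Noah is a knave and Wendy is a knave.
- Xander (knave) says "At least one of us is a knight" - this is FALSE (a lie) because no one is a knight.
- Wendy (knave) says "Xander and I are different types" - this is FALSE (a lie) because Wendy is a knave and Xander is a knave.
- Noah (knave) says "Wendy and I are different types" - this is FALSE (a lie) because Noah is a knave and Wendy is a knave.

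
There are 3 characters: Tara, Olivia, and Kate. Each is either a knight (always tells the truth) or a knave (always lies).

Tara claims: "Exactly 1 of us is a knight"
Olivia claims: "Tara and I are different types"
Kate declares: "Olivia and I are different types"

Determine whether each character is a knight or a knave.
Tara is a knave.
Olivia is a knave.
Kate is a knave.

Verification:
- Tara (knave) says "Exactly 1 of us is a knight" - this is FALSE (a lie) because there are 0 knights.
- Olivia (knave) says "Tara and I are different types" - this is FALSE (a lie) because Olivia is a knave and Tara is a knave.
- Kate (knave) says "Olivia and I are different types" - this is FALSE (a lie) because Kate is a knave and Olivia is a knave.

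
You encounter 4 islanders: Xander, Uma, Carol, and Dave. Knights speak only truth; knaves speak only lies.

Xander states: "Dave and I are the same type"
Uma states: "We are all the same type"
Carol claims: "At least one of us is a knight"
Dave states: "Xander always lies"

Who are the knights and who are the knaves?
Xander is a knave.
Uma is a knave.
Carol is a knight.
Dave is a knight.

Verification:
- Xander (knave) says "Dave and I are the same type" - this is FALSE (a lie) because Xander is a knave and Dave is a knight.
- Uma (knave) says "We are all the same type" - this is FALSE (a lie) because Carol and Dave are knights and Xander and Uma are knaves.
- Carol (knight) says "At least one of us is a knight" - this is TRUE because Carol and Dave are knights.
- Dave (knight) says "Xander always lies" - this is TRUE because Xander is a knave.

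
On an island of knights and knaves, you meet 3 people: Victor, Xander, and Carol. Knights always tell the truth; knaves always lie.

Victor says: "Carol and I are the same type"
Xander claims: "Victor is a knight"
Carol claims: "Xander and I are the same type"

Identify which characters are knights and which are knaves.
Victor is a knight.
Xander is a knight.
Carol is a knight.

Verification:
- Victor (knight) says "Carol and I are the same type" - this is TRUE because Victor is a knight and Carol is a knight.
- Xander (knight) says "Victor is a knight" - this is TRUE because Victor is a knight.
- Carol (knight) says "Xander and I are the same type" - this is TRUE because Carol is a knight and Xander is a knight.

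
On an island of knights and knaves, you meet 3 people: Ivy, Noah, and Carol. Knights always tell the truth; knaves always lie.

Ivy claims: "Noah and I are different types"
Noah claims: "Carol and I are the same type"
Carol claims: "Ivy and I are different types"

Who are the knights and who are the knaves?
Ivy is a knave.
Noah is a knave.
Carol is a knight.

Verification:
- Ivy (knave) says "Noah and I are different types" - this is FALSE (a lie) because Ivy is a knave and Noah is a knave.
- Noah (knave) says "Carol and I are the same type" - this is FALSE (a lie) because Noah is a knave and Carol is a knight.
- Carol (knight) says "Ivy and I are different types" - this is TRUE because Carol is a knight and Ivy is a knave.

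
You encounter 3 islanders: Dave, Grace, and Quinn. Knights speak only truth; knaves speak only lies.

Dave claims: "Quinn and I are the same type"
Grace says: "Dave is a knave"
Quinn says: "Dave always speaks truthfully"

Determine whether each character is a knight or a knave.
Dave is a knight.
Grace is a knave.
Quinn is a knight.

Verification:
- Dave (knight) says "Quinn and I are the same type" - this is TRUE because Dave is a knight and Quinn is a knight.
- Grace (knave) says "Dave is a knave" - this is FALSE (a lie) because Dave is a knight.
- Quinn (knight) says "Dave always speaks truthfully" - this is TRUE because Dave is a knight.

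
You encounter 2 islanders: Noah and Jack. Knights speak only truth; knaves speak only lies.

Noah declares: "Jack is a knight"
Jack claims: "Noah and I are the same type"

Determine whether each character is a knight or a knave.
Noah is a knight.
Jack is a knight.

Verification:
- Noah (knight) says "Jack is a knight" - this is TRUE because Jack is a knight.
- Jack (knight) says "Noah and I are the same type" - this is TRUE because Jack is a knight and Noah is a knight.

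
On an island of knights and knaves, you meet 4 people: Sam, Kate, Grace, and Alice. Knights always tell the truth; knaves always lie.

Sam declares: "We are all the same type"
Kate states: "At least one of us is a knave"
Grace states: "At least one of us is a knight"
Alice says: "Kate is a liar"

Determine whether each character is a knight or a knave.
Sam is a knave.
Kate is a knight.
Grace is a knight.
Alice is a knave.

Verification:
- Sam (knave) says "We are all the same type" - this is FALSE (a lie) because Kate and Grace are knights and Sam and Alice are knaves.
- Kate (knight) says "At least one of us is a knave" - this is TRUE because Sam and Alice are knaves.
- Grace (knight) says "At least one of us is a knight" - this is TRUE because Kate and Grace are knights.
- Alice (knave) says "Kate is a liar" - this is FALSE (a lie) because Kate is a knight.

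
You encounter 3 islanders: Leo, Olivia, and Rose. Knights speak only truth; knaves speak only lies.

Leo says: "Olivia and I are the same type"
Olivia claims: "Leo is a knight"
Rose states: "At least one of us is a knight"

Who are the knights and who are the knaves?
Leo is a knight.
Olivia is a knight.
Rose is a knight.

Verification:
- Leo (knight) says "Olivia and I are the same type" - this is TRUE because Leo is a knight and Olivia is a knight.
- Olivia (knight) says "Leo is a knight" - this is TRUE because Leo is a knight.
- Rose (knight) says "At least one of us is a knight" - this is TRUE because Leo, Olivia, and Rose are knights.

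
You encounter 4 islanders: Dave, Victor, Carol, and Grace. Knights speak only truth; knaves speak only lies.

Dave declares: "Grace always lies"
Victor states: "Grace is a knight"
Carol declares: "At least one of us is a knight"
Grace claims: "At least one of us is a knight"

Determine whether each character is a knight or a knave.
Dave is a knave.
Victor is a knight.
Carol is a knight.
Grace is a knight.

Verification:
- Dave (knave) says "Grace always lies" - this is FALSE (a lie) because Grace is a knight.
- Victor (knight) says "Grace is a knight" - this is TRUE because Grace is a knight.
- Carol (knight) says "At least one of us is a knight" - this is TRUE because Victor, Carol, and Grace are knights.
- Grace (knight) says "At least one of us is a knight" - this is TRUE because Victor, Carol, and Grace are knights.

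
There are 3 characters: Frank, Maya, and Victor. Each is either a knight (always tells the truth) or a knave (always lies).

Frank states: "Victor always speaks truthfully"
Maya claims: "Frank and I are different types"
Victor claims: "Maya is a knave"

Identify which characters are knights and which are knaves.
Frank is a knave.
Maya is a knight.
Victor is a knave.

Verification:
- Frank (knave) says "Victor always speaks truthfully" - this is FALSE (a lie) because Victor is a knave.
- Maya (knight) says "Frank and I are different types" - this is TRUE because Maya is a knight and Frank is a knave.
- Victor (knave) says "Maya is a knave" - this is FALSE (a lie) because Maya is a knight.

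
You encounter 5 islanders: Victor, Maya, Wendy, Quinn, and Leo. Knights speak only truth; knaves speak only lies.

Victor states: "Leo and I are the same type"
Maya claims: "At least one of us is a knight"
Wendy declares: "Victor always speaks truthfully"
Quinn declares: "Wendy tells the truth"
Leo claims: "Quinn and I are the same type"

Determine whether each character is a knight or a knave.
Victor is a knight.
Maya is a knight.
Wendy is a knight.
Quinn is a knight.
Leo is a knight.

Verification:
- Victor (knight) says "Leo and I are the same type" - this is TRUE because Victor is a knight and Leo is a knight.
- Maya (knight) says "At least one of us is a knight" - this is TRUE because Victor, Maya, Wendy, Quinn, and Leo are knights.
- Wendy (knight) says "Victor always speaks truthfully" - this is TRUE because Victor is a knight.
- Quinn (knight) says "Wendy tells the truth" - this is TRUE because Wendy is a knight.
- Leo (knight) says "Quinn and I are the same type" - this is TRUE because Leo is a knight and Quinn is a knight.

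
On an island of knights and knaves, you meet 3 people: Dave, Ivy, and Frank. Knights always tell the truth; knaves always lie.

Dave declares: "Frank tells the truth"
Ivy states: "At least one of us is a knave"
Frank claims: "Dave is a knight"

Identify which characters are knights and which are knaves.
Dave is a knave.
Ivy is a knight.
Frank is a knave.

Verification:
- Dave (knave) says "Frank tells the truth" - this is FALSE (a lie) because Frank is a knave.
- Ivy (knight) says "At least one of us is a knave" - this is TRUE because Dave and Frank are knaves.
- Frank (knave) says "Dave is a knight" - this is FALSE (a lie) because Dave is a knave.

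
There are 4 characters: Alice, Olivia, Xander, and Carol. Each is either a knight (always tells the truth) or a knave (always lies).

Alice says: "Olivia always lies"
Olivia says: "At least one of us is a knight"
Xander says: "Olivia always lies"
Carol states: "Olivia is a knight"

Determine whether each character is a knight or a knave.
Alice is a knave.
Olivia is a knight.
Xander is a knave.
Carol is a knight.

Verification:
- Alice (knave) says "Olivia always lies" - this is FALSE (a lie) because Olivia is a knight.
- Olivia (knight) says "At least one of us is a knight" - this is TRUE because Olivia and Carol are knights.
- Xander (knave) says "Olivia always lies" - this is FALSE (a lie) because Olivia is a knight.
- Carol (knight) says "Olivia is a knight" - this is TRUE because Olivia is a knight.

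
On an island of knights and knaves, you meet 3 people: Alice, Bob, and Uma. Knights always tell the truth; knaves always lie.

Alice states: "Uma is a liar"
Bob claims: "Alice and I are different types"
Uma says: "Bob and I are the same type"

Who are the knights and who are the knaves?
Alice is a knave.
Bob is a knight.
Uma is a knight.

Verification:
- Alice (knave) says "Uma is a liar" - this is FALSE (a lie) because Uma is a knight.
- Bob (knight) says "Alice and I are different types" - this is TRUE because Bob is a knight and Alice is a knave.
- Uma (knight) says "Bob and I are the same type" - this is TRUE because Uma is a knight and Bob is a knight.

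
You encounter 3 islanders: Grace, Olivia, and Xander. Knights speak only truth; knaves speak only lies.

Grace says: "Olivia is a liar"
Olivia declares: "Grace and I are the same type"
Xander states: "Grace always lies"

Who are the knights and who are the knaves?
Grace is a knight.
Olivia is a knave.
Xander is a knave.

Verification:
- Grace (knight) says "Olivia is a liar" - this is TRUE because Olivia is a knave.
- Olivia (knave) says "Grace and I are the same type" - this is FALSE (a lie) because Olivia is a knave and Grace is a knight.
- Xander (knave) says "Grace always lies" - this is FALSE (a lie) because Grace is a knight.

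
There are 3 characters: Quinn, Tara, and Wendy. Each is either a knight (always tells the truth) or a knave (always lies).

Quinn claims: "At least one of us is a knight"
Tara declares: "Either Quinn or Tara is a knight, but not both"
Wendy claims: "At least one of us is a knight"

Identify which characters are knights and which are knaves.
Quinn is a knave.
Tara is a knave.
Wendy is a knave.

Verification:
- Quinn (knave) says "At least one of us is a knight" - this is FALSE (a lie) because no one is a knight.
- Tara (knave) says "Either Quinn or Tara is a knight, but not both" - this is FALSE (a lie) because Quinn is a knave and Tara is a knave.
- Wendy (knave) says "At least one of us is a knight" - this is FALSE (a lie) because no one is a knight.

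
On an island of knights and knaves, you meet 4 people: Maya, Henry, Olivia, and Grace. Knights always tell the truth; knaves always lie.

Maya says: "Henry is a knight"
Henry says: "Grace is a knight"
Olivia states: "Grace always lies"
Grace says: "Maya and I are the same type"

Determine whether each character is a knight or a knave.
Maya is a knight.
Henry is a knight.
Olivia is a knave.
Grace is a knight.

Verification:
- Maya (knight) says "Henry is a knight" - this is TRUE because Henry is a knight.
- Henry (knight) says "Grace is a knight" - this is TRUE because Grace is a knight.
- Olivia (knave) says "Grace always lies" - this is FALSE (a lie) because Grace is a knight.
- Grace (knight) says "Maya and I are the same type" - this is TRUE because Grace is a knight and Maya is a knight.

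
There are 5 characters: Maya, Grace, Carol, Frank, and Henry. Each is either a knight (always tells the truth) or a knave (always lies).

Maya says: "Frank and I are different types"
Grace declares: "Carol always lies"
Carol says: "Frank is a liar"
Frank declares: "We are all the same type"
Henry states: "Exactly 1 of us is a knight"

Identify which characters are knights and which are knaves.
Maya is a knight.
Grace is a knave.
Carol is a knight.
Frank is a knave.
Henry is a knave.

Verification:
- Maya (knight) says "Frank and I are different types" - this is TRUE because Maya is a knight and Frank is a knave.
- Grace (knave) says "Carol always lies" - this is FALSE (a lie) because Carol is a knight.
- Carol (knight) says "Frank is a liar" - this is TRUE because Frank is a knave.
- Frank (knave) says "We are all the same type" - this is FALSE (a lie) because Maya and Carol are knights and Grace, Frank, and Henry are knaves.
- Henry (knave) says "Exactly 1 of us is a knight" - this is FALSE (a lie) because there are 2 knights.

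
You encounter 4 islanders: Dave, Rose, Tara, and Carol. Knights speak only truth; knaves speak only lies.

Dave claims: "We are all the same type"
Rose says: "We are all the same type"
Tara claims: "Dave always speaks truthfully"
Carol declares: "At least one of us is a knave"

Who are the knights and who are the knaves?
Dave is a knave.
Rose is a knave.
Tara is a knave.
Carol is a knight.

Verification:
- Dave (knave) says "We are all the same type" - this is FALSE (a lie) because Carol is a knight and Dave, Rose, and Tara are knaves.
- Rose (knave) says "We are all the same type" - this is FALSE (a lie) because Carol is a knight and Dave, Rose, and Tara are knaves.
- Tara (knave) says "Dave always speaks truthfully" - this is FALSE (a lie) because Dave is a knave.
- Carol (knight) says "At least one of us is a knave" - this is TRUE because Dave, Rose, and Tara are knaves.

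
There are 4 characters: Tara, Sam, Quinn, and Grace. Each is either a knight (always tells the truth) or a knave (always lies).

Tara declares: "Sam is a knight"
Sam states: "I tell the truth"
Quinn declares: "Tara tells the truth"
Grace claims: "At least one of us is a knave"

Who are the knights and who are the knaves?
Tara is a knave.
Sam is a knave.
Quinn is a knave.
Grace is a knight.

Verification:
- Tara (knave) says "Sam is a knight" - this is FALSE (a lie) because Sam is a knave.
- Sam (knave) says "I tell the truth" - this is FALSE (a lie) because Sam is a knave.
- Quinn (knave) says "Tara tells the truth" - this is FALSE (a lie) because Tara is a knave.
- Grace (knight) says "At least one of us is a knave" - this is TRUE because Tara, Sam, and Quinn are knaves.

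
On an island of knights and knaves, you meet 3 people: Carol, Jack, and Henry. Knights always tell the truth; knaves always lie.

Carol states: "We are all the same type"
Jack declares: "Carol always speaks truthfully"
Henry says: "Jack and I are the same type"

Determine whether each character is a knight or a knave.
Carol is a knight.
Jack is a knight.
Henry is a knight.

Verification:
- Carol (knight) says "We are all the same type" - this is TRUE because Carol, Jack, and Henry are knights.
- Jack (knight) says "Carol always speaks truthfully" - this is TRUE because Carol is a knight.
- Henry (knight) says "Jack and I are the same type" - this is TRUE because Henry is a knight and Jack is a knight.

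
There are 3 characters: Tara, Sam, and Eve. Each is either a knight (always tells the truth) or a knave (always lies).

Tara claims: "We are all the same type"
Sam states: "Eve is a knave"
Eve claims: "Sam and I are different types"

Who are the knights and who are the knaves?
Tara is a knave.
Sam is a knave.
Eve is a knight.

Verification:
- Tara (knave) says "We are all the same type" - this is FALSE (a lie) because Eve is a knight and Tara and Sam are knaves.
- Sam (knave) says "Eve is a knave" - this is FALSE (a lie) because Eve is a knight.
- Eve (knight) says "Sam and I are different types" - this is TRUE because Eve is a knight and Sam is a knave.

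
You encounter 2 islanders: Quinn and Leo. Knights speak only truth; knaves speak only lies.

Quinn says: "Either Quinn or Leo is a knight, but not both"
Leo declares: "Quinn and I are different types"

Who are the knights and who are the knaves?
Quinn is a knave.
Leo is a knave.

Verification:
- Quinn (knave) says "Either Quinn or Leo is a knight, but not both" - this is FALSE (a lie) because Quinn is a knave and Leo is a knave.
- Leo (knave) says "Quinn and I are different types" - this is FALSE (a lie) because Leo is a knave and Quinn is a knave.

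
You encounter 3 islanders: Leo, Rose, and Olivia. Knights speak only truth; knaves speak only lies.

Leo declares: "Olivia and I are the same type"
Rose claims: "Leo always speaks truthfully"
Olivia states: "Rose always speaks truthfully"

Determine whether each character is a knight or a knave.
Leo is a knight.
Rose is a knight.
Olivia is a knight.

Verification:
- Leo (knight) says "Olivia and I are the same type" - this is TRUE because Leo is a knight and Olivia is a knight.
- Rose (knight) says "Leo always speaks truthfully" - this is TRUE because Leo is a knight.
- Olivia (knight) says "Rose always speaks truthfully" - this is TRUE because Rose is a knight.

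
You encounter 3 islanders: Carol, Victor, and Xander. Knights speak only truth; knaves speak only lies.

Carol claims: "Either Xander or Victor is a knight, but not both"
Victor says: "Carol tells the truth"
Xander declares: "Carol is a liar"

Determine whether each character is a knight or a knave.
Carol is a knight.
Victor is a knight.
Xander is a knave.

Verification:
- Carol (knight) says "Either Xander or Victor is a knight, but not both" - this is TRUE because Xander is a knave and Victor is a knight.
- Victor (knight) says "Carol tells the truth" - this is TRUE because Carol is a knight.
- Xander (knave) says "Carol is a liar" - this is FALSE (a lie) because Carol is a knight.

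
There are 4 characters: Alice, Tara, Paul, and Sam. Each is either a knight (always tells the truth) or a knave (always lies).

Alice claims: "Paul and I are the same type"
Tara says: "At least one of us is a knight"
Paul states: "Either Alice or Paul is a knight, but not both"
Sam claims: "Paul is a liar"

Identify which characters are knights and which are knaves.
Alice is a knave.
Tara is a knight.
Paul is a knight.
Sam is a knave.

Verification:
- Alice (knave) says "Paul and I are the same type" - this is FALSE (a lie) because Alice is a knave and Paul is a knight.
- Tara (knight) says "At least one of us is a knight" - this is TRUE because Tara and Paul are knights.
- Paul (knight) says "Either Alice or Paul is a knight, but not both" - this is TRUE because Alice is a knave and Paul is a knight.
- Sam (knave) says "Paul is a liar" - this is FALSE (a lie) because Paul is a knight.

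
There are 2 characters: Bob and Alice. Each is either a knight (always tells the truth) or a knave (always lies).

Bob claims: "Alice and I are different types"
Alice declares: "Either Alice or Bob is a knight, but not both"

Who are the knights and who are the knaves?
Bob is a knave.
Alice is a knave.

Verification:
- Bob (knave) says "Alice and I are different types" - this is FALSE (a lie) because Bob is a knave and Alice is a knave.
- Alice (knave) says "Either Alice or Bob is a knight, but not both" - this is FALSE (a lie) because Alice is a knave and Bob is a knave.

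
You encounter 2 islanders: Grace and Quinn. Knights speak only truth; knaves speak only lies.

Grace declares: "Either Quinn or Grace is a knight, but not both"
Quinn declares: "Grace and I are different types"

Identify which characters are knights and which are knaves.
Grace is a knave.
Quinn is a knave.

Verification:
- Grace (knave) says "Either Quinn or Grace is a knight, but not both" - this is FALSE (a lie) because Quinn is a knave and Grace is a knave.
- Quinn (knave) says "Grace and I are different types" - this is FALSE (a lie) because Quinn is a knave and Grace is a knave.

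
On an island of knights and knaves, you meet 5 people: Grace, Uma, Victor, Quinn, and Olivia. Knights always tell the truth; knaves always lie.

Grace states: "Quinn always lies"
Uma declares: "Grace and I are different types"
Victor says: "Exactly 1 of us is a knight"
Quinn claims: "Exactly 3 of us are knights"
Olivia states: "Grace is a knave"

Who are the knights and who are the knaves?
Grace is a knave.
Uma is a knight.
Victor is a knave.
Quinn is a knight.
Olivia is a knight.

Verification:
- Grace (knave) says "Quinn always lies" - this is FALSE (a lie) because Quinn is a knight.
- Uma (knight) says "Grace and I are different types" - this is TRUE because Uma is a knight and Grace is a knave.
- Victor (knave) says "Exactly 1 of us is a knight" - this is FALSE (a lie) because there are 3 knights.
- Quinn (knight) says "Exactly 3 of us are knights" - this is TRUE because there are 3 knights.
- Olivia (knight) says "Grace is a knave" - this is TRUE because Grace is a knave.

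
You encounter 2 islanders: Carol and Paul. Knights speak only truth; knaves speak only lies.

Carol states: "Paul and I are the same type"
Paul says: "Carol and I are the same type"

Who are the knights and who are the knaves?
Carol is a knight.
Paul is a knight.

Verification:
- Carol (knight) says "Paul and I are the same type" - this is TRUE because Carol is a knight and Paul is a knight.
- Paul (knight) says "Carol and I are the same type" - this is TRUE because Paul is a knight and Carol is a knight.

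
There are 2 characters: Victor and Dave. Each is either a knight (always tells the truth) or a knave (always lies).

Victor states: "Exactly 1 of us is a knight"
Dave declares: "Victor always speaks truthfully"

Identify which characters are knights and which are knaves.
Victor is a knave.
Dave is a knave.

Verification:
- Victor (knave) says "Exactly 1 of us is a knight" - this is FALSE (a lie) because there are 0 knights.
- Dave (knave) says "Victor always speaks truthfully" - this is FALSE (a lie) because Victor is a knave.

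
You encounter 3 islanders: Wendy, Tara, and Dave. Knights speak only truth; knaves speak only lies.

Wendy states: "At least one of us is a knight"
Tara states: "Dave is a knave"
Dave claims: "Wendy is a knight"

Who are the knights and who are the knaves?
Wendy is a knight.
Tara is a knave.
Dave is a knight.

Verification:
- Wendy (knight) says "At least one of us is a knight" - this is TRUE because Wendy and Dave are knights.
- Tara (knave) says "Dave is a knave" - this is FALSE (a lie) because Dave is a knight.
- Dave (knight) says "Wendy is a knight" - this is TRUE because Wendy is a knight.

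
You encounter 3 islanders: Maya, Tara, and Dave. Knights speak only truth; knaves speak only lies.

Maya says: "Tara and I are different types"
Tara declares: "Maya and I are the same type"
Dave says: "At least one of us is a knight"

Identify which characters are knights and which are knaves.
Maya is a knight.
Tara is a knave.
Dave is a knight.

Verification:
- Maya (knight) says "Tara and I are different types" - this is TRUE because Maya is a knight and Tara is a knave.
- Tara (knave) says "Maya and I are the same type" - this is FALSE (a lie) because Tara is a knave and Maya is a knight.
- Dave (knight) says "At least one of us is a knight" - this is TRUE because Maya and Dave are knights.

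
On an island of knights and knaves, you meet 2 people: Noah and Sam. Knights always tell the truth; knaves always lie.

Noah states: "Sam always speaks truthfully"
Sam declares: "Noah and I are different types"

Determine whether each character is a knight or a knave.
Noah is a knave.
Sam is a knave.

Verification:
- Noah (knave) says "Sam always speaks truthfully" - this is FALSE (a lie) because Sam is a knave.
- Sam (knave) says "Noah and I are different types" - this is FALSE (a lie) because Sam is a knave and Noah is a knave.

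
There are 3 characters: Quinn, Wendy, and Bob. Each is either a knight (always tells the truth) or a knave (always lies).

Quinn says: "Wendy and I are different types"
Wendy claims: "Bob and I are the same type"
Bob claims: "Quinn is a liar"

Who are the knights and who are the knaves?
Quinn is a knave.
Wendy is a knave.
Bob is a knight.

Verification:
- Quinn (knave) says "Wendy and I are different types" - this is FALSE (a lie) because Quinn is a knave and Wendy is a knave.
- Wendy (knave) says "Bob and I are the same type" - this is FALSE (a lie) because Wendy is a knave and Bob is a knight.
- Bob (knight) says "Quinn is a liar" - this is TRUE because Quinn is a knave.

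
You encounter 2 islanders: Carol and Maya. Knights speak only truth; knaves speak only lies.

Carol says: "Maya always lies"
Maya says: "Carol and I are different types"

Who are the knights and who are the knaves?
Carol is a knave.
Maya is a knight.

Verification:
- Carol (knave) says "Maya always lies" - this is FALSE (a lie) because Maya is a knight.
- Maya (knight) says "Carol and I are different types" - this is TRUE because Maya is a knight and Carol is a knave.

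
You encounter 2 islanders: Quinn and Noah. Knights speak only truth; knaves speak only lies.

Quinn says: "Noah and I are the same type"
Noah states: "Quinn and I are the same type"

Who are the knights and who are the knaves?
Quinn is a knight.
Noah is a knight.

Verification:
- Quinn (knight) says "Noah and I are the same type" - this is TRUE because Quinn is a knight and Noah is a knight.
- Noah (knight) says "Quinn and I are the same type" - this is TRUE because Noah is a knight and Quinn is a knight.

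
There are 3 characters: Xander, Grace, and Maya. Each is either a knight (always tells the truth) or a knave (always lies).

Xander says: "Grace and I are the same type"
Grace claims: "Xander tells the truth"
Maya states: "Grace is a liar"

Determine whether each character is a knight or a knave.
Xander is a knight.
Grace is a knight.
Maya is a knave.

Verification:
- Xander (knight) says "Grace and I are the same type" - this is TRUE because Xander is a knight and Grace is a knight.
- Grace (knight) says "Xander tells the truth" - this is TRUE because Xander is a knight.
- Maya (knave) says "Grace is a liar" - this is FALSE (a lie) because Grace is a knight.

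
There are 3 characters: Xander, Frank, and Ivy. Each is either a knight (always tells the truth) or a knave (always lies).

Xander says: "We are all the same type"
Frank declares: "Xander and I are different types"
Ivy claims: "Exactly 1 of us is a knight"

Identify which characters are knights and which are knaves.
Xander is a knave.
Frank is a knave.
Ivy is a knight.

Verification:
- Xander (knave) says "We are all the same type" - this is FALSE (a lie) because Ivy is a knight and Xander and Frank are knaves.
- Frank (knave) says "Xander and I are different types" - this is FALSE (a lie) because Frank is a knave and Xander is a knave.
- Ivy (knight) says "Exactly 1 of us is a knight" - this is TRUE because there are 1 knights.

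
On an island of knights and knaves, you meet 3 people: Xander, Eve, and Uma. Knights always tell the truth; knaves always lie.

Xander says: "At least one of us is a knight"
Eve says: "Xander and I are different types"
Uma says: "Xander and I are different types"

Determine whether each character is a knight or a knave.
Xander is a knave.
Eve is a knave.
Uma is a knave.

Verification:
- Xander (knave) says "At least one of us is a knight" - this is FALSE (a lie) because no one is a knight.
- Eve (knave) says "Xander and I are different types" - this is FALSE (a lie) because Eve is a knave and Xander is a knave.
- Uma (knave) says "Xander and I are different types" - this is FALSE (a lie) because Uma is a knave and Xander is a knave.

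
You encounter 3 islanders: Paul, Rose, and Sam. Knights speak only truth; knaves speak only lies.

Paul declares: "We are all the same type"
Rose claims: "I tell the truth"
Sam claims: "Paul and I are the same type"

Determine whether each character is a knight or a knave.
Paul is a knight.
Rose is a knight.
Sam is a knight.

Verification:
- Paul (knight) says "We are all the same type" - this is TRUE because Paul, Rose, and Sam are knights.
- Rose (knight) says "I tell the truth" - this is TRUE because Rose is a knight.
- Sam (knight) says "Paul and I are the same type" - this is TRUE because Sam is a knight and Paul is a knight.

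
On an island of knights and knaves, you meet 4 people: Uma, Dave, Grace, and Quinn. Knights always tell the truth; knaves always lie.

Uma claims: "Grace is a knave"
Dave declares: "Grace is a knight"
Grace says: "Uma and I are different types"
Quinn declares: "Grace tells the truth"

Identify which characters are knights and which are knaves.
Uma is a knave.
Dave is a knight.
Grace is a knight.
Quinn is a knight.

Verification:
- Uma (knave) says "Grace is a knave" - this is FALSE (a lie) because Grace is a knight.
- Dave (knight) says "Grace is a knight" - this is TRUE because Grace is a knight.
- Grace (knight) says "Uma and I are different types" - this is TRUE because Grace is a knight and Uma is a knave.
- Quinn (knight) says "Grace tells the truth" - this is TRUE because Grace is a knight.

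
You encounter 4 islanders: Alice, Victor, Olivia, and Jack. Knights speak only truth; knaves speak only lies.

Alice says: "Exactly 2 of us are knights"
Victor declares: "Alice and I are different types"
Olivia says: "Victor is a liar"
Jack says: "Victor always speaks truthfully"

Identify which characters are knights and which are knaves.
Alice is a knave.
Victor is a knave.
Olivia is a knight.
Jack is a knave.

Verification:
- Alice (knave) says "Exactly 2 of us are knights" - this is FALSE (a lie) because there are 1 knights.
- Victor (knave) says "Alice and I are different types" - this is FALSE (a lie) because Victor is a knave and Alice is a knave.
- Olivia (knight) says "Victor is a liar" - this is TRUE because Victor is a knave.
- Jack (knave) says "Victor always speaks truthfully" - this is FALSE (a lie) because Victor is a knave.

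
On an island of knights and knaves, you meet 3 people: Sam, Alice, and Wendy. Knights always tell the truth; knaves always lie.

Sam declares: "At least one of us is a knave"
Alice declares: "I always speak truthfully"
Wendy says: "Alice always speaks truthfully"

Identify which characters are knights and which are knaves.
Sam is a knight.
Alice is a knave.
Wendy is a knave.

Verification:
- Sam (knight) says "At least one of us is a knave" - this is TRUE because Alice and Wendy are knaves.
- Alice (knave) says "I always speak truthfully" - this is FALSE (a lie) because Alice is a knave.
- Wendy (knave) says "Alice always speaks truthfully" - this is FALSE (a lie) because Alice is a knave.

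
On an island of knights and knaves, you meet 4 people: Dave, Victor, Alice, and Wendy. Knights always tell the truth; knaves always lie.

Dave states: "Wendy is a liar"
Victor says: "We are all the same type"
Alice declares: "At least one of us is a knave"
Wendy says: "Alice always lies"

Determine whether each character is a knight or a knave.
Dave is a knight.
Victor is a knave.
Alice is a knight.
Wendy is a knave.

Verification:
- Dave (knight) says "Wendy is a liar" - this is TRUE because Wendy is a knave.
- Victor (knave) says "We are all the same type" - this is FALSE (a lie) because Dave and Alice are knights and Victor and Wendy are knaves.
- Alice (knight) says "At least one of us is a knave" - this is TRUE because Victor and Wendy are knaves.
- Wendy (knave) says "Alice always lies" - this is FALSE (a lie) because Alice is a knight.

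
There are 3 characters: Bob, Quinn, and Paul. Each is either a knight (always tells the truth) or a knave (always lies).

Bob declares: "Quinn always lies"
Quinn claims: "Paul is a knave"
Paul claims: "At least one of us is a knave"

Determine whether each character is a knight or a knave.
Bob is a knight.
Quinn is a knave.
Paul is a knight.

Verification:
- Bob (knight) says "Quinn always lies" - this is TRUE because Quinn is a knave.
- Quinn (knave) says "Paul is a knave" - this is FALSE (a lie) because Paul is a knight.
- Paul (knight) says "At least one of us is a knave" - this is TRUE because Quinn is a knave.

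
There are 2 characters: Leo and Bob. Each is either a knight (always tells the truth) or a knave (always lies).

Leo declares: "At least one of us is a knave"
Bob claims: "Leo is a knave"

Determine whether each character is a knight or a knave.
Leo is a knight.
Bob is a knave.

Verification:
- Leo (knight) says "At least one of us is a knave" - this is TRUE because Bob is a knave.
- Bob (knave) says "Leo is a knave" - this is FALSE (a lie) because Leo is a knight.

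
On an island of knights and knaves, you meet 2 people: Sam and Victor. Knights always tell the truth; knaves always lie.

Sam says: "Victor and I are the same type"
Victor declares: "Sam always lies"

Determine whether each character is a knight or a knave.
Sam is a knave.
Victor is a knight.

Verification:
- Sam (knave) says "Victor and I are the same type" - this is FALSE (a lie) because Sam is a knave and Victor is a knight.
- Victor (knight) says "Sam always lies" - this is TRUE because Sam is a knave.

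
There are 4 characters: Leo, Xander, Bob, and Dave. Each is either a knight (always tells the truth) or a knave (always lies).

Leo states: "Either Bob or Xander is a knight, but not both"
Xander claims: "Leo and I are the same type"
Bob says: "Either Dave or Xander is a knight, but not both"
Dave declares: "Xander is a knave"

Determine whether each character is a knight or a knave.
Leo is a knight.
Xander is a knave.
Bob is a knight.
Dave is a knight.

Verification:
- Leo (knight) says "Either Bob or Xander is a knight, but not both" - this is TRUE because Bob is a knight and Xander is a knave.
- Xander (knave) says "Leo and I are the same type" - this is FALSE (a lie) because Xander is a knave and Leo is a knight.
- Bob (knight) says "Either Dave or Xander is a knight, but not both" - this is TRUE because Dave is a knight and Xander is a knave.
- Dave (knight) says "Xander is a knave" - this is TRUE because Xander is a knave.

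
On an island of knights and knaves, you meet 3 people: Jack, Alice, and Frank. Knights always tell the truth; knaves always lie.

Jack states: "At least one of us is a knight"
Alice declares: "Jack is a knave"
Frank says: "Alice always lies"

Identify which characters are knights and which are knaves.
Jack is a knight.
Alice is a knave.
Frank is a knight.

Verification:
- Jack (knight) says "At least one of us is a knight" - this is TRUE because Jack and Frank are knights.
- Alice (knave) says "Jack is a knave" - this is FALSE (a lie) because Jack is a knight.
- Frank (knight) says "Alice always lies" - this is TRUE because Alice is a knave.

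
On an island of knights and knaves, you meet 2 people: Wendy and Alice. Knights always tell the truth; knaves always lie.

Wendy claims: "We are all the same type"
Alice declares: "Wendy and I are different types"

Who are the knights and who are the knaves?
Wendy is a knave.
Alice is a knight.

Verification:
- Wendy (knave) says "We are all the same type" - this is FALSE (a lie) because Alice is a knight and Wendy is a knave.
- Alice (knight) says "Wendy and I are different types" - this is TRUE because Alice is a knight and Wendy is a knave.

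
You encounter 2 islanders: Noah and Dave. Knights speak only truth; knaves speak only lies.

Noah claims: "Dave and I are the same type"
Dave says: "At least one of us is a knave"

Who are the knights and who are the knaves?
Noah is a knave.
Dave is a knight.

Verification:
- Noah (knave) says "Dave and I are the same type" - this is FALSE (a lie) because Noah is a knave and Dave is a knight.
- Dave (knight) says "At least one of us is a knave" - this is TRUE because Noah is a knave.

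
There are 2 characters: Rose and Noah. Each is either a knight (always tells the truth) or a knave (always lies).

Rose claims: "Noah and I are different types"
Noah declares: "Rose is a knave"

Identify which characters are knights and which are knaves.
Rose is a knight.
Noah is a knave.

Verification:
- Rose (knight) says "Noah and I are different types" - this is TRUE because Rose is a knight and Noah is a knave.
- Noah (knave) says "Rose is a knave" - this is FALSE (a lie) because Rose is a knight.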